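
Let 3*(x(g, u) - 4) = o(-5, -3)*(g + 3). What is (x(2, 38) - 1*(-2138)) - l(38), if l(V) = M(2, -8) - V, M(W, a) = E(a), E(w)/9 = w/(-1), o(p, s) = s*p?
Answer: 2133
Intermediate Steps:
o(p, s) = p*s
E(w) = -9*w (E(w) = 9*(w/(-1)) = 9*(w*(-1)) = 9*(-w) = -9*w)
M(W, a) = -9*a
x(g, u) = 19 + 5*g (x(g, u) = 4 + ((-5*(-3))*(g + 3))/3 = 4 + (15*(3 + g))/3 = 4 + (45 + 15*g)/3 = 4 + (15 + 5*g) = 19 + 5*g)
l(V) = 72 - V (l(V) = -9*(-8) - V = 72 - V)
(x(2, 38) - 1*(-2138)) - l(38) = ((19 + 5*2) - 1*(-2138)) - (72 - 1*38) = ((19 + 10) + 2138) - (72 - 38) = (29 + 2138) - 1*34 = 2167 - 34 = 2133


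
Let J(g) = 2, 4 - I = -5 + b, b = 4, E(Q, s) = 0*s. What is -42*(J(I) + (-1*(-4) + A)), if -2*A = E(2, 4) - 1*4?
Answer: -336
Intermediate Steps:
E(Q, s) = 0
A = 2 (A = -(0 - 1*4)/2 = -(0 - 4)/2 = -½*(-4) = 2)
I = 5 (I = 4 - (-5 + 4) = 4 - 1*(-1) = 4 + 1 = 5)
-42*(J(I) + (-1*(-4) + A)) = -42*(2 + (-1*(-4) + 2)) = -42*(2 + (4 + 2)) = -42*(2 + 6) = -42*8 = -336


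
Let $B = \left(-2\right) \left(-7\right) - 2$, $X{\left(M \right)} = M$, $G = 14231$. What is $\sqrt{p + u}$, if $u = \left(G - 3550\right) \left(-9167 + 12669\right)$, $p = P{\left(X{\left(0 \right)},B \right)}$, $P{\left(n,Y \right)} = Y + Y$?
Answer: $\sqrt{37404886} \approx 6116.0$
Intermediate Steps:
$B = 12$ ($B = 14 - 2 = 12$)
$P{\left(n,Y \right)} = 2 Y$
$p = 24$ ($p = 2 \cdot 12 = 24$)
$u = 37404862$ ($u = \left(14231 - 3550\right) \left(-9167 + 12669\right) = 10681 \cdot 3502 = 37404862$)
$\sqrt{p + u} = \sqrt{24 + 37404862} = \sqrt{37404886}$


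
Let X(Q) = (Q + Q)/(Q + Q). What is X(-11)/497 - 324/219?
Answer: -53603/36281 ≈ -1.4774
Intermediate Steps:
X(Q) = 1 (X(Q) = (2*Q)/((2*Q)) = (2*Q)*(1/(2*Q)) = 1)
X(-11)/497 - 324/219 = 1/497 - 324/219 = 1*(1/497) - 324*1/219 = 1/497 - 108/73 = -53603/36281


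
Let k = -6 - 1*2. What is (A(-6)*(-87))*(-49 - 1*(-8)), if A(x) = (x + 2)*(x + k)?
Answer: 199752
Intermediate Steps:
k = -8 (k = -6 - 2 = -8)
A(x) = (-8 + x)*(2 + x) (A(x) = (x + 2)*(x - 8) = (2 + x)*(-8 + x) = (-8 + x)*(2 + x))
(A(-6)*(-87))*(-49 - 1*(-8)) = ((-16 + (-6)² - 6*(-6))*(-87))*(-49 - 1*(-8)) = ((-16 + 36 + 36)*(-87))*(-49 + 8) = (56*(-87))*(-41) = -4872*(-41) = 199752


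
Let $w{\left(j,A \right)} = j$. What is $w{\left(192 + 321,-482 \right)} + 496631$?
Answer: $497144$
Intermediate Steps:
$w{\left(192 + 321,-482 \right)} + 496631 = \left(192 + 321\right) + 496631 = 513 + 496631 = 497144$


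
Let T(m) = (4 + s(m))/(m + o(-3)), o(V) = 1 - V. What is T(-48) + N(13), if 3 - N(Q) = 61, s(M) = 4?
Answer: -640/11 ≈ -58.182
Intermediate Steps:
N(Q) = -58 (N(Q) = 3 - 1*61 = 3 - 61 = -58)
T(m) = 8/(4 + m) (T(m) = (4 + 4)/(m + (1 - 1*(-3))) = 8/(m + (1 + 3)) = 8/(m + 4) = 8/(4 + m))
T(-48) + N(13) = 8/(4 - 48) - 58 = 8/(-44) - 58 = 8*(-1/44) - 58 = -2/11 - 58 = -640/11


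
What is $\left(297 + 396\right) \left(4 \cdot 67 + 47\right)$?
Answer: $218295$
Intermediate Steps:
$\left(297 + 396\right) \left(4 \cdot 67 + 47\right) = 693 \left(268 + 47\right) = 693 \cdot 315 = 218295$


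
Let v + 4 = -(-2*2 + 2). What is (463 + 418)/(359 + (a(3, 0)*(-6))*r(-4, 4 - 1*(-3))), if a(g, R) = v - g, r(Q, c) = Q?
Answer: 881/239 ≈ 3.6862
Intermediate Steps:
v = -2 (v = -4 - (-2*2 + 2) = -4 - (-4 + 2) = -4 - 1*(-2) = -4 + 2 = -2)
a(g, R) = -2 - g
(463 + 418)/(359 + (a(3, 0)*(-6))*r(-4, 4 - 1*(-3))) = (463 + 418)/(359 + ((-2 - 1*3)*(-6))*(-4)) = 881/(359 + ((-2 - 3)*(-6))*(-4)) = 881/(359 - 5*(-6)*(-4)) = 881/(359 + 30*(-4)) = 881/(359 - 120) = 881/239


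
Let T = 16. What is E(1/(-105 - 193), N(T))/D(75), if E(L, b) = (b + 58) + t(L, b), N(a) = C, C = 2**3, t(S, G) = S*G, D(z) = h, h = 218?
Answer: 4915/16241 ≈ 0.30263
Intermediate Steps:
D(z) = 218
t(S, G) = G*S
C = 8
N(a) = 8
E(L, b) = 58 + b + L*b (E(L, b) = (b + 58) + b*L = (58 + b) + L*b = 58 + b + L*b)
E(1/(-105 - 193), N(T))/D(75) = (58 + 8 + 8/(-105 - 193))/218 = (58 + 8 + 8/(-298))*(1/218) = (58 + 8 - 1/298*8)*(1/218) = (58 + 8 - 4/149)*(1/218) = (9830/149)*(1/218) = 4915/16241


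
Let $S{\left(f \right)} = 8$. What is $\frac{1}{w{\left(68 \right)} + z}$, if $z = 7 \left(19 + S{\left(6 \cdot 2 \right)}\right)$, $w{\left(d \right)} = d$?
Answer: $\frac{1}{257} \approx 0.0038911$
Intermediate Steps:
$z = 189$ ($z = 7 \left(19 + 8\right) = 7 \cdot 27 = 189$)
$\frac{1}{w{\left(68 \right)} + z} = \frac{1}{68 + 189} = \frac{1}{257}$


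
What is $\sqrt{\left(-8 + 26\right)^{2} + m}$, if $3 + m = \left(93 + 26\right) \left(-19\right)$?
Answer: $2 i \sqrt{485} \approx 44.045 i$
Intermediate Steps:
$m = -2264$ ($m = -3 + \left(93 + 26\right) \left(-19\right) = -3 + 119 \left(-19\right) = -3 - 2261 = -2264$)
$\sqrt{\left(-8 + 26\right)^{2} + m} = \sqrt{\left(-8 + 26\right)^{2} - 2264} = \sqrt{18^{2} - 2264} = \sqrt{324 - 2264} = \sqrt{-1940} = 2 i \sqrt{485}$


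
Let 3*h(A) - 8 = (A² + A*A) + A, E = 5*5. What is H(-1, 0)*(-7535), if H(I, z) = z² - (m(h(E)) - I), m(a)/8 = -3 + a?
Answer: 76819325/3 ≈ 2.5606e+7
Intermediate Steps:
E = 25
h(A) = 8/3 + A/3 + 2*A²/3 (h(A) = 8/3 + ((A² + A*A) + A)/3 = 8/3 + ((A² + A²) + A)/3 = 8/3 + (2*A² + A)/3 = 8/3 + (A + 2*A²)/3 = 8/3 + (A/3 + 2*A²/3) = 8/3 + A/3 + 2*A²/3)
m(a) = -24 + 8*a (m(a) = 8*(-3 + a) = -24 + 8*a)
H(I, z) = -10192/3 + I + z² (H(I, z) = z² - ((-24 + 8*(8/3 + (⅓)*25 + (⅔)*25²)) - I) = z² - ((-24 + 8*(8/3 + 25/3 + (⅔)*625)) - I) = z² - ((-24 + 8*(8/3 + 25/3 + 1250/3)) - I) = z² - ((-24 + 8*(1283/3)) - I) = z² - ((-24 + 10264/3) - I) = z² - (10192/3 - I) = z² + (-10192/3 + I) = -10192/3 + I + z²)
H(-1, 0)*(-7535) = (-10192/3 - 1 + 0²)*(-7535) = (-10192/3 - 1 + 0)*(-7535) = -10195/3*(-7535) = 76819325/3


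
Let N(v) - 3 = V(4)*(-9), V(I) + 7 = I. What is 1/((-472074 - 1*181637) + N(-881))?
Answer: -1/653681 ≈ -1.5298e-6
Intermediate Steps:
V(I) = -7 + I
N(v) = 30 (N(v) = 3 + (-7 + 4)*(-9) = 3 - 3*(-9) = 3 + 27 = 30)
1/((-472074 - 1*181637) + N(-881)) = 1/((-472074 - 1*181637) + 30) = 1/((-472074 - 181637) + 30) = 1/(-653711 + 30) = 1/(-653681) = -1/653681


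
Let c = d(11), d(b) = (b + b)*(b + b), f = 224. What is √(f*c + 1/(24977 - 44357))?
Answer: √10179839572755/9690 ≈ 329.27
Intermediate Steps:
d(b) = 4*b² (d(b) = (2*b)*(2*b) = 4*b²)
c = 484 (c = 4*11² = 4*121 = 484)
√(f*c + 1/(24977 - 44357)) = √(224*484 + 1/(24977 - 44357)) = √(108416 + 1/(-19380)) = √(108416 - 1/19380) = √(2101102079/19380) = √10179839572755/9690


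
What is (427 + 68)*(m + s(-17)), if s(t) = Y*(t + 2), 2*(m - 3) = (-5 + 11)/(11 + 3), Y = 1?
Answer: -81675/14 ≈ -5833.9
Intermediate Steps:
m = 45/14 (m = 3 + ((-5 + 11)/(11 + 3))/2 = 3 + (6/14)/2 = 3 + (6*(1/14))/2 = 3 + (½)*(3/7) = 3 + 3/14 = 45/14 ≈ 3.2143)
s(t) = 2 + t (s(t) = 1*(t + 2) = 1*(2 + t) = 2 + t)
(427 + 68)*(m + s(-17)) = (427 + 68)*(45/14 + (2 - 17)) = 495*(45/14 - 15) = 495*(-165/14) = -81675/14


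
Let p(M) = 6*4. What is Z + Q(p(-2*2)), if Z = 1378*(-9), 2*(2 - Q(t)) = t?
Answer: -12412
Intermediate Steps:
p(M) = 24
Q(t) = 2 - t/2
Z = -12402
Z + Q(p(-2*2)) = -12402 + (2 - ½*24) = -12402 + (2 - 12) = -12402 - 10 = -12412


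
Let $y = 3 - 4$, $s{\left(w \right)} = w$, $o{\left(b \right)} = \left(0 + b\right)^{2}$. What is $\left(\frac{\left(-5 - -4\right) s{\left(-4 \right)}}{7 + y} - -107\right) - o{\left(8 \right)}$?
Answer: $\frac{131}{3} \approx 43.667$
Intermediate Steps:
$o{\left(b \right)} = b^{2}$
$y = -1$ ($y = 3 - 4 = -1$)
$\left(\frac{\left(-5 - -4\right) s{\left(-4 \right)}}{7 + y} - -107\right) - o{\left(8 \right)} = \left(\frac{\left(-5 - -4\right) \left(-4\right)}{7 - 1} - -107\right) - 8^{2} = \left(\frac{\left(-5 + 4\right) \left(-4\right)}{6} + 107\right) - 64 = \left(\left(-1\right) \left(-4\right) \frac{1}{6} + 107\right) - 64 = \left(4 \cdot \frac{1}{6} + 107\right) - 64 = \left(\frac{2}{3} + 107\right) - 64 = \frac{323}{3} - 64 = \frac{131}{3}$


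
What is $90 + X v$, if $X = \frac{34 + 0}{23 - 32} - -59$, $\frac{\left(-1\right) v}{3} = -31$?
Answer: $\frac{15677}{3} \approx 5225.7$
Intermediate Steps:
$v = 93$ ($v = \left(-3\right) \left(-31\right) = 93$)
$X = \frac{497}{9}$ ($X = \frac{34}{-9} + 59 = 34 \left(- \frac{1}{9}\right) + 59 = - \frac{34}{9} + 59 = \frac{497}{9} \approx 55.222$)
$90 + X v = 90 + \frac{497}{9} \cdot 93 = 90 + \frac{15407}{3} = \frac{15677}{3}$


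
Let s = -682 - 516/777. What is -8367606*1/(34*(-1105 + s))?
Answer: 120400553/874565 ≈ 137.67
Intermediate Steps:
s = -176810/259 (s = -682 - 516*1/777 = -682 - 172/259 = -176810/259 ≈ -682.66)
-8367606*1/(34*(-1105 + s)) = -8367606*1/(34*(-1105 - 176810/259)) = -8367606/((-463005/259*34)) = -8367606/(-15742170/259) = -8367606*(-259/15742170) = 120400553/874565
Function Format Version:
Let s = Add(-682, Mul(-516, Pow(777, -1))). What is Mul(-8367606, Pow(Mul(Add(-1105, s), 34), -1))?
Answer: Rational(120400553, 874565) ≈ 137.67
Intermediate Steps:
s = Rational(-176810, 259) (s = Add(-682, Mul(-516, Rational(1, 777))) = Add(-682, Rational(-172, 259)) = Rational(-176810, 259) ≈ -682.66)
Mul(-8367606, Pow(Mul(Add(-1105, s), 34), -1)) = Mul(-8367606, Pow(Mul(Add(-1105, Rational(-176810, 259)), 34), -1)) = Mul(-8367606, Pow(Mul(Rational(-463005, 259), 34), -1)) = Mul(-8367606, Pow(Rational(-15742170, 259), -1)) = Mul(-8367606, Rational(-259, 15742170)) = Rational(120400553, 874565)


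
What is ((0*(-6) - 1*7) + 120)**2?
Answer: 12769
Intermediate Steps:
((0*(-6) - 1*7) + 120)**2 = ((0 - 7) + 120)**2 = (-7 + 120)**2 = 113**2 = 12769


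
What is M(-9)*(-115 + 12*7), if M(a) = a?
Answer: 279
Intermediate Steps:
M(-9)*(-115 + 12*7) = -9*(-115 + 12*7) = -9*(-115 + 84) = -9*(-31) = 279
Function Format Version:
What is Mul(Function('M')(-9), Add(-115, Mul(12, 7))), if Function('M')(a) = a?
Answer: 279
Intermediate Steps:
Mul(Function('M')(-9), Add(-115, Mul(12, 7))) = Mul(-9, Add(-115, Mul(12, 7))) = Mul(-9, Add(-115, 84)) = Mul(-9, -31) = 279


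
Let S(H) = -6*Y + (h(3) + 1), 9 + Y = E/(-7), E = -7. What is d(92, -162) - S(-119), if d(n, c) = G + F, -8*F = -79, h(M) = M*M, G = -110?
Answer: -1265/8 ≈ -158.13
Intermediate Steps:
h(M) = M²
F = 79/8 (F = -⅛*(-79) = 79/8 ≈ 9.8750)
d(n, c) = -801/8 (d(n, c) = -110 + 79/8 = -801/8)
Y = -8 (Y = -9 - 7/(-7) = -9 - 7*(-⅐) = -9 + 1 = -8)
S(H) = 58 (S(H) = -6*(-8) + (3² + 1) = 48 + (9 + 1) = 48 + 10 = 58)
d(92, -162) - S(-119) = -801/8 - 1*58 = -801/8 - 58 = -1265/8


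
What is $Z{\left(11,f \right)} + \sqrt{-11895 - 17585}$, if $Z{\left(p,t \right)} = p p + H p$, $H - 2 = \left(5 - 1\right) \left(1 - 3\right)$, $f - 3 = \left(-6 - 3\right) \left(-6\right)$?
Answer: $55 + 2 i \sqrt{7370} \approx 55.0 + 171.7 i$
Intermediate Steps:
$f = 57$ ($f = 3 + \left(-6 - 3\right) \left(-6\right) = 3 - -54 = 3 + 54 = 57$)
$H = -6$ ($H = 2 + \left(5 - 1\right) \left(1 - 3\right) = 2 + 4 \left(-2\right) = 2 - 8 = -6$)
$Z{\left(p,t \right)} = p^{2} - 6 p$ ($Z{\left(p,t \right)} = p p - 6 p = p^{2} - 6 p$)
$Z{\left(11,f \right)} + \sqrt{-11895 - 17585} = 11 \left(-6 + 11\right) + \sqrt{-11895 - 17585} = 11 \cdot 5 + \sqrt{-29480} = 55 + 2 i \sqrt{7370}$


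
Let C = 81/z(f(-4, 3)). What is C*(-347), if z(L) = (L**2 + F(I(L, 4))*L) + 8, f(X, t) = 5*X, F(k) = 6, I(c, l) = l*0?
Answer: -3123/32 ≈ -97.594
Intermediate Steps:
I(c, l) = 0
z(L) = 8 + L**2 + 6*L (z(L) = (L**2 + 6*L) + 8 = 8 + L**2 + 6*L)
C = 9/32 (C = 81/(8 + (5*(-4))**2 + 6*(5*(-4))) = 81/(8 + (-20)**2 + 6*(-20)) = 81/(8 + 400 - 120) = 81/288 = 81*(1/288) = 9/32 ≈ 0.28125)
C*(-347) = (9/32)*(-347) = -3123/32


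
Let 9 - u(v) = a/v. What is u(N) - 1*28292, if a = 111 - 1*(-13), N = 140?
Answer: -989936/35 ≈ -28284.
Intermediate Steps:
a = 124 (a = 111 + 13 = 124)
u(v) = 9 - 124/v
u(N) - 1*28292 = (9 - 124/140) - 1*28292 = (9 - 124*1/140) - 28292 = (9 - 31/35) - 28292 = 284/35 - 28292 = -989936/35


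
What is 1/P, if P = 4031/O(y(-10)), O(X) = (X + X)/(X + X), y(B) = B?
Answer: 1/4031 ≈ 0.00024808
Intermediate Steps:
O(X) = 1 (O(X) = (2*X)/((2*X)) = (2*X)*(1/(2*X)) = 1)
P = 4031 (P = 4031/1 = 4031*1 = 4031)
1/P = 1/4031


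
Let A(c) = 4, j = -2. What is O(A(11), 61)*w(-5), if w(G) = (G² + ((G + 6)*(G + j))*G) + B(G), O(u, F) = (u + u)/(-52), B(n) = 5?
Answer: -10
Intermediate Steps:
O(u, F) = -u/26 (O(u, F) = (2*u)*(-1/52) = -u/26)
w(G) = 5 + G² + G*(-2 + G)*(6 + G) (w(G) = (G² + ((G + 6)*(G - 2))*G) + 5 = (G² + ((6 + G)*(-2 + G))*G) + 5 = (G² + ((-2 + G)*(6 + G))*G) + 5 = (G² + G*(-2 + G)*(6 + G)) + 5 = 5 + G² + G*(-2 + G)*(6 + G))
O(A(11), 61)*w(-5) = (-1/26*4)*(5 + (-5)³ - 12*(-5) + 5*(-5)²) = -2*(5 - 125 + 60 + 5*25)/13 = -2*(5 - 125 + 60 + 125)/13 = -2/13*65 = -10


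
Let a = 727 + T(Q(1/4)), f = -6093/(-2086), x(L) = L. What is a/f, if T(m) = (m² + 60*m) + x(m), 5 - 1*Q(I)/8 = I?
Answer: 9364054/6093 ≈ 1536.9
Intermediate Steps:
Q(I) = 40 - 8*I
T(m) = m² + 61*m (T(m) = (m² + 60*m) + m = m² + 61*m)
f = 6093/2086 (f = -6093*(-1/2086) = 6093/2086 ≈ 2.9209)
a = 4489 (a = 727 + (40 - 8/4)*(61 + (40 - 8/4)) = 727 + (40 - 8*¼)*(61 + (40 - 8*¼)) = 727 + (40 - 2)*(61 + (40 - 2)) = 727 + 38*(61 + 38) = 727 + 38*99 = 727 + 3762 = 4489)
a/f = 4489/(6093/2086) = 4489*(2086/6093) = 9364054/6093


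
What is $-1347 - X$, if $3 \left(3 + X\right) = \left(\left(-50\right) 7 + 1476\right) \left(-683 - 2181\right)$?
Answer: $\frac{3220832}{3} \approx 1.0736 \cdot 10^{6}$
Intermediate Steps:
$X = - \frac{3224873}{3}$ ($X = -3 + \frac{\left(\left(-50\right) 7 + 1476\right) \left(-683 - 2181\right)}{3} = -3 + \frac{\left(-350 + 1476\right) \left(-2864\right)}{3} = -3 + \frac{1126 \left(-2864\right)}{3} = -3 + \frac{1}{3} \left(-3224864\right) = -3 - \frac{3224864}{3} = - \frac{3224873}{3} \approx -1.075 \cdot 10^{6}$)
$-1347 - X = -1347 - - \frac{3224873}{3} = -1347 + \frac{3224873}{3} = \frac{3220832}{3}$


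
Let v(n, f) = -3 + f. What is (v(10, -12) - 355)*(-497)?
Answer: 183890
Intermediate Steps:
(v(10, -12) - 355)*(-497) = ((-3 - 12) - 355)*(-497) = (-15 - 355)*(-497) = -370*(-497) = 183890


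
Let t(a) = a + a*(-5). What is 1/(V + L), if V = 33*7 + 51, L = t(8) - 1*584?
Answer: -1/334 ≈ -0.0029940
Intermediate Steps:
t(a) = -4*a (t(a) = a - 5*a = -4*a)
L = -616 (L = -4*8 - 1*584 = -32 - 584 = -616)
V = 282 (V = 231 + 51 = 282)
1/(V + L) = 1/(282 - 616) = 1/(-334) = -1/334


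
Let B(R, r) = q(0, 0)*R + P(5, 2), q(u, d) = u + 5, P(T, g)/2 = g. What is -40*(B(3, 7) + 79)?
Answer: -3920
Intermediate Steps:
P(T, g) = 2*g
q(u, d) = 5 + u
B(R, r) = 4 + 5*R (B(R, r) = (5 + 0)*R + 2*2 = 5*R + 4 = 4 + 5*R)
-40*(B(3, 7) + 79) = -40*((4 + 5*3) + 79) = -40*((4 + 15) + 79) = -40*(19 + 79) = -40*98 = -3920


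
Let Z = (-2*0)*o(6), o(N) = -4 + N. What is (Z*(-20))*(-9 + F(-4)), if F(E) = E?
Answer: 0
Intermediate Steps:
Z = 0 (Z = (-2*0)*(-4 + 6) = 0*2 = 0)
(Z*(-20))*(-9 + F(-4)) = (0*(-20))*(-9 - 4) = 0*(-13) = 0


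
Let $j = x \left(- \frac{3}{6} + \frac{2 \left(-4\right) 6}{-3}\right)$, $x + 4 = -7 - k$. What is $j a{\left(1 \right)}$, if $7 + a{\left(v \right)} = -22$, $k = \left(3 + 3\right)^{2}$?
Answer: $\frac{42253}{2} \approx 21127.0$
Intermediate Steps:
$k = 36$ ($k = 6^{2} = 36$)
$a{\left(v \right)} = -29$ ($a{\left(v \right)} = -7 - 22 = -29$)
$x = -47$ ($x = -4 - 43 = -47$)
$j = - \frac{1457}{2}$ ($j = - 47 \left(- \frac{3}{6} + \frac{2 \left(-4\right) 6}{-3}\right) = - 47 \left(\left(-3\right) \frac{1}{6} + \left(-8\right) 6 \left(- \frac{1}{3}\right)\right) = - 47 \left(- \frac{1}{2} - -16\right) = - 47 \left(- \frac{1}{2} + 16\right) = \left(-47\right) \frac{31}{2} = - \frac{1457}{2} \approx -728.5$)
$j a{\left(1 \right)} = \left(- \frac{1457}{2}\right) \left(-29\right) = \frac{42253}{2}$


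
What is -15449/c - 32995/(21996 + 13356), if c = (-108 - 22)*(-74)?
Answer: -215891237/85021560 ≈ -2.5393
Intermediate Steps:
c = 9620 (c = -130*(-74) = 9620)
-15449/c - 32995/(21996 + 13356) = -15449/9620 - 32995/(21996 + 13356) = -15449*1/9620 - 32995/35352 = -15449/9620 - 32995*1/35352 = -15449/9620 - 32995/35352 = -215891237/85021560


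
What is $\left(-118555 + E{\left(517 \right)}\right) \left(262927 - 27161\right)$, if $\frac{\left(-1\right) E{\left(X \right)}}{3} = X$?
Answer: $-28316911196$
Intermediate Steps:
$E{\left(X \right)} = - 3 X$
$\left(-118555 + E{\left(517 \right)}\right) \left(262927 - 27161\right) = \left(-118555 - 1551\right) \left(262927 - 27161\right) = \left(-118555 - 1551\right) 235766 = \left(-120106\right) 235766 = -28316911196$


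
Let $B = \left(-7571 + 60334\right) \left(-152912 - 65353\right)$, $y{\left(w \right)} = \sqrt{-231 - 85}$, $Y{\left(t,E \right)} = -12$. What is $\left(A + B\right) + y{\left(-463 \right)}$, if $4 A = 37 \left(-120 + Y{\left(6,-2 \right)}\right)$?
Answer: $-11516317416 + 2 i \sqrt{79} \approx -1.1516 \cdot 10^{10} + 17.776 i$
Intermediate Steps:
$y{\left(w \right)} = 2 i \sqrt{79}$ ($y{\left(w \right)} = \sqrt{-316} = 2 i \sqrt{79}$)
$A = -1221$ ($A = \frac{37 \left(-120 - 12\right)}{4} = \frac{37 \left(-132\right)}{4} = \frac{1}{4} \left(-4884\right) = -1221$)
$B = -11516316195$ ($B = 52763 \left(-218265\right) = -11516316195$)
$\left(A + B\right) + y{\left(-463 \right)} = \left(-1221 - 11516316195\right) + 2 i \sqrt{79} = -11516317416 + 2 i \sqrt{79}$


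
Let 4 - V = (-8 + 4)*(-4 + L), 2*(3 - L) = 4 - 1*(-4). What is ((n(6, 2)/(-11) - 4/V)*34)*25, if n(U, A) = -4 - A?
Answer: 14875/22 ≈ 676.14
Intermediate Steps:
L = -1 (L = 3 - (4 - 1*(-4))/2 = 3 - (4 + 4)/2 = 3 - 1/2*8 = 3 - 4 = -1)
V = -16 (V = 4 - (-8 + 4)*(-4 - 1) = 4 - (-4)*(-5) = 4 - 1*20 = 4 - 20 = -16)
((n(6, 2)/(-11) - 4/V)*34)*25 = (((-4 - 1*2)/(-11) - 4/(-16))*34)*25 = (((-4 - 2)*(-1/11) - 4*(-1/16))*34)*25 = ((-6*(-1/11) + 1/4)*34)*25 = ((6/11 + 1/4)*34)*25 = ((35/44)*34)*25 = (595/22)*25 = 14875/22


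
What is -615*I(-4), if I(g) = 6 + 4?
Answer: -6150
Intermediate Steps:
I(g) = 10
-615*I(-4) = -615*10 = -6150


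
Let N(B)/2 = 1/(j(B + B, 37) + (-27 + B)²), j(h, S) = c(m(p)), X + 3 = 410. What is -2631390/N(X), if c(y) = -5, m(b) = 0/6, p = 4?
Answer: -189979779525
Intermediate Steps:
X = 407 (X = -3 + 410 = 407)
m(b) = 0 (m(b) = 0*(⅙) = 0)
j(h, S) = -5
N(B) = 2/(-5 + (-27 + B)²)
-2631390/N(X) = -(-6578475 + 1315695*(-27 + 407)²) = -2631390/(2/(-5 + 380²)) = -2631390/(2/(-5 + 144400)) = -2631390/(2/144395) = -2631390/(2*(1/144395)) = -2631390/2/144395 = -2631390*144395/2 = -189979779525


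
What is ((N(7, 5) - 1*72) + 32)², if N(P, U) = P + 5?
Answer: 784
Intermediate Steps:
N(P, U) = 5 + P
((N(7, 5) - 1*72) + 32)² = (((5 + 7) - 1*72) + 32)² = ((12 - 72) + 32)² = (-60 + 32)² = (-28)² = 784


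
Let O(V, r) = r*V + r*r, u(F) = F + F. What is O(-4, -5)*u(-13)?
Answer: -1170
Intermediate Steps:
u(F) = 2*F
O(V, r) = r² + V*r (O(V, r) = V*r + r² = r² + V*r)
O(-4, -5)*u(-13) = (-5*(-4 - 5))*(2*(-13)) = -5*(-9)*(-26) = 45*(-26) = -1170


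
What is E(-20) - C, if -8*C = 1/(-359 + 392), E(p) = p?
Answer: -5279/264 ≈ -19.996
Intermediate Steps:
C = -1/264 (C = -1/(8*(-359 + 392)) = -⅛/33 = -⅛*1/33 = -1/264 ≈ -0.0037879)
E(-20) - C = -20 - 1*(-1/264) = -20 + 1/264 = -5279/264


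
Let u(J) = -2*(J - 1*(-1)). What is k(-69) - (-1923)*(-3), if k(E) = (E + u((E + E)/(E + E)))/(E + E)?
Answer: -796049/138 ≈ -5768.5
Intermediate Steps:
u(J) = -2 - 2*J (u(J) = -2*(J + 1) = -2*(1 + J) = -2 - 2*J)
k(E) = (-4 + E)/(2*E) (k(E) = (E + (-2 - 2*(E + E)/(E + E)))/(E + E) = (E + (-2 - 2*2*E/(2*E)))/((2*E)) = (E + (-2 - 2*2*E*1/(2*E)))*(1/(2*E)) = (E + (-2 - 2*1))*(1/(2*E)) = (E + (-2 - 2))*(1/(2*E)) = (E - 4)*(1/(2*E)) = (-4 + E)*(1/(2*E)) = (-4 + E)/(2*E))
k(-69) - (-1923)*(-3) = (½)*(-4 - 69)/(-69) - (-1923)*(-3) = (½)*(-1/69)*(-73) - 1*5769 = 73/138 - 5769 = -796049/138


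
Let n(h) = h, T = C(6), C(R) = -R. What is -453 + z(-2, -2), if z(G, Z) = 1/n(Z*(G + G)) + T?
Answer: -3671/8 ≈ -458.88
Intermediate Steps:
T = -6 (T = -1*6 = -6)
z(G, Z) = -6 + 1/(2*G*Z) (z(G, Z) = 1/(Z*(G + G)) - 6 = 1/(Z*(2*G)) - 6 = 1/(2*G*Z) - 6 = -6 + 1/(2*G*Z))
-453 + z(-2, -2) = -453 + (-6 + (1/2)/(-2*(-2))) = -453 + (-6 + (1/2)*(-1/2)*(-1/2)) = -453 + (-6 + 1/8) = -453 - 47/8 = -3671/8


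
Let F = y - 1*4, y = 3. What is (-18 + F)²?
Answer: 361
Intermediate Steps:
F = -1 (F = 3 - 1*4 = 3 - 4 = -1)
(-18 + F)² = (-18 - 1)² = (-19)² = 361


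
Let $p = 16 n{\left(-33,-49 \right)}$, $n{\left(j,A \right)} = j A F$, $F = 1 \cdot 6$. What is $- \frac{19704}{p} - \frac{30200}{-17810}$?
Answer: $\frac{18071159}{11519508} \approx 1.5687$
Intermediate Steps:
$F = 6$
$n{\left(j,A \right)} = 6 A j$ ($n{\left(j,A \right)} = j A 6 = A j 6 = 6 A j$)
$p = 155232$ ($p = 16 \cdot 6 \left(-49\right) \left(-33\right) = 16 \cdot 9702 = 155232$)
$- \frac{19704}{p} - \frac{30200}{-17810} = - \frac{19704}{155232} - \frac{30200}{-17810} = \left(-19704\right) \frac{1}{155232} - - \frac{3020}{1781} = - \frac{821}{6468} + \frac{3020}{1781} = \frac{18071159}{11519508}$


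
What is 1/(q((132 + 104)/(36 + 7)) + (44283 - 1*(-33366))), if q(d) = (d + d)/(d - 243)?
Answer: 10213/793028765 ≈ 1.2878e-5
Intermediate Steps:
q(d) = 2*d/(-243 + d) (q(d) = (2*d)/(-243 + d) = 2*d/(-243 + d))
1/(q((132 + 104)/(36 + 7)) + (44283 - 1*(-33366))) = 1/(2*((132 + 104)/(36 + 7))/(-243 + (132 + 104)/(36 + 7)) + (44283 - 1*(-33366))) = 1/(2*(236/43)/(-243 + 236/43) + (44283 + 33366)) = 1/(2*(236*(1/43))/(-243 + 236*(1/43)) + 77649) = 1/(2*(236/43)/(-243 + 236/43) + 77649) = 1/(2*(236/43)/(-10213/43) + 77649) = 1/(2*(236/43)*(-43/10213) + 77649) = 1/(-472/10213 + 77649) = 1/(793028765/10213) = 10213/793028765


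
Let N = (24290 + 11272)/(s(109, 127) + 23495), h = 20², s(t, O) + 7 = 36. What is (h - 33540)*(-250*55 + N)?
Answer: 2679530043830/5881 ≈ 4.5562e+8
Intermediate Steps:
s(t, O) = 29 (s(t, O) = -7 + 36 = 29)
h = 400
N = 17781/11762 (N = (24290 + 11272)/(29 + 23495) = 35562/23524 = 35562*(1/23524) = 17781/11762 ≈ 1.5117)
(h - 33540)*(-250*55 + N) = (400 - 33540)*(-250*55 + 17781/11762) = -33140*(-13750 + 17781/11762) = -33140*(-161709719/11762) = 2679530043830/5881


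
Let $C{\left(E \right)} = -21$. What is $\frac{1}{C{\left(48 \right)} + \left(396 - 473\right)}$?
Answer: $- \frac{1}{98} \approx -0.010204$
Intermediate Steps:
$\frac{1}{C{\left(48 \right)} + \left(396 - 473\right)} = \frac{1}{-21 + \left(396 - 473\right)} = \frac{1}{-21 - 77} = \frac{1}{-98} = - \frac{1}{98}$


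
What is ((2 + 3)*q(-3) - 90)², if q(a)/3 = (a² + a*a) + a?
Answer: 18225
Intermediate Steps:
q(a) = 3*a + 6*a² (q(a) = 3*((a² + a*a) + a) = 3*((a² + a²) + a) = 3*(2*a² + a) = 3*(a + 2*a²) = 3*a + 6*a²)
((2 + 3)*q(-3) - 90)² = ((2 + 3)*(3*(-3)*(1 + 2*(-3))) - 90)² = (5*(3*(-3)*(1 - 6)) - 90)² = (5*(3*(-3)*(-5)) - 90)² = (5*45 - 90)² = (225 - 90)² = 135² = 18225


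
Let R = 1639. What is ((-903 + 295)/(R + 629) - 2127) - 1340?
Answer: -1965941/567 ≈ -3467.3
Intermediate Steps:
((-903 + 295)/(R + 629) - 2127) - 1340 = ((-903 + 295)/(1639 + 629) - 2127) - 1340 = (-608/2268 - 2127) - 1340 = (-608*1/2268 - 2127) - 1340 = (-152/567 - 2127) - 1340 = -1206161/567 - 1340 = -1965941/567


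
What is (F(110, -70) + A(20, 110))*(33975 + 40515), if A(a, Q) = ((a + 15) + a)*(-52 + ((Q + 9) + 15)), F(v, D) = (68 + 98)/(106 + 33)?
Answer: 46709401440/139 ≈ 3.3604e+8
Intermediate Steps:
F(v, D) = 166/139
A(a, Q) = (-28 + Q)*(15 + 2*a) (A(a, Q) = ((15 + a) + a)*(-52 + ((9 + Q) + 15)) = (15 + 2*a)*(-52 + (24 + Q)) = (15 + 2*a)*(-28 + Q) = (-28 + Q)*(15 + 2*a))
(F(110, -70) + A(20, 110))*(33975 + 40515) = (166/139 + (-420 - 56*20 + 15*110 + 2*110*20))*(33975 + 40515) = (166/139 + (-420 - 1120 + 1650 + 4400))*74490 = (166/139 + 4510)*74490 = (627056/139)*74490 = 46709401440/139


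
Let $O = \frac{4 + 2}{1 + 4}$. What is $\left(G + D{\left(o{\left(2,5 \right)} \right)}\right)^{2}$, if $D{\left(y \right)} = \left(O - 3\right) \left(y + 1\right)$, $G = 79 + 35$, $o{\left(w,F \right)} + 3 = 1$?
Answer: $\frac{335241}{25} \approx 13410.0$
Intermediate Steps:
$O = \frac{6}{5} \approx 1.2$
$o{\left(w,F \right)} = -2$ ($o{\left(w,F \right)} = -3 + 1 = -2$)
$G = 114$
$D{\left(y \right)} = - \frac{9}{5} - \frac{9 y}{5}$ ($D{\left(y \right)} = \left(\frac{6}{5} - 3\right) \left(y + 1\right) = - \frac{9 \left(1 + y\right)}{5} = - \frac{9}{5} - \frac{9 y}{5}$)
$\left(G + D{\left(o{\left(2,5 \right)} \right)}\right)^{2} = \left(114 - - \frac{9}{5}\right)^{2} = \left(114 + \left(- \frac{9}{5} + \frac{18}{5}\right)\right)^{2} = \left(114 + \frac{9}{5}\right)^{2} = \left(\frac{579}{5}\right)^{2} = \frac{335241}{25}$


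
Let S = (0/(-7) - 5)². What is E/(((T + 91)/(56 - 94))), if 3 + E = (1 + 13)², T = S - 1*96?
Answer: -3667/10 ≈ -366.70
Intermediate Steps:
S = 25 (S = (0*(-⅐) - 5)² = (0 - 5)² = (-5)² = 25)
T = -71 (T = 25 - 1*96 = 25 - 96 = -71)
E = 193 (E = -3 + (1 + 13)² = -3 + 14² = -3 + 196 = 193)
E/(((T + 91)/(56 - 94))) = 193/(((-71 + 91)/(56 - 94))) = 193/((20/(-38))) = 193/((20*(-1/38))) = 193/(-10/19) = 193*(-19/10) = -3667/10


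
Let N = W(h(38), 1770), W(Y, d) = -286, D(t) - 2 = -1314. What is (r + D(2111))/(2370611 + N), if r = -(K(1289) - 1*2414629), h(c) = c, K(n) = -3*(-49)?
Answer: 482634/474065 ≈ 1.0181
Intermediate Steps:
D(t) = -1312 (D(t) = 2 - 1314 = -1312)
K(n) = 147
N = -286
r = 2414482 (r = -(147 - 1*2414629) = -(147 - 2414629) = -1*(-2414482) = 2414482)
(r + D(2111))/(2370611 + N) = (2414482 - 1312)/(2370611 - 286) = 2413170/2370325 = 2413170*(1/2370325) = 482634/474065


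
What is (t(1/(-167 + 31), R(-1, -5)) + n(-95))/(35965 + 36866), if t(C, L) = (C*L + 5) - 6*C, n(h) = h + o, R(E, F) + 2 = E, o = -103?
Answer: -26239/9905016 ≈ -0.0026491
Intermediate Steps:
R(E, F) = -2 + E
n(h) = -103 + h (n(h) = h - 103 = -103 + h)
t(C, L) = 5 - 6*C + C*L (t(C, L) = (5 + C*L) - 6*C = 5 - 6*C + C*L)
(t(1/(-167 + 31), R(-1, -5)) + n(-95))/(35965 + 36866) = ((5 - 6/(-167 + 31) + (-2 - 1)/(-167 + 31)) + (-103 - 95))/(35965 + 36866) = ((5 - 6/(-136) - 3/(-136)) - 198)/72831 = ((5 - 6*(-1/136) - 1/136*(-3)) - 198)*(1/72831) = ((5 + 3/68 + 3/136) - 198)*(1/72831) = (689/136 - 198)*(1/72831) = -26239/136*1/72831 = -26239/9905016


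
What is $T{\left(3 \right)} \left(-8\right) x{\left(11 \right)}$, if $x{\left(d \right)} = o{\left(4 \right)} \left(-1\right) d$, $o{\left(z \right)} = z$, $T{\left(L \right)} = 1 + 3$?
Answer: $1408$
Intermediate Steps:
$T{\left(L \right)} = 4$
$x{\left(d \right)} = - 4 d$ ($x{\left(d \right)} = 4 \left(-1\right) d = - 4 d$)
$T{\left(3 \right)} \left(-8\right) x{\left(11 \right)} = 4 \left(-8\right) \left(\left(-4\right) 11\right) = \left(-32\right) \left(-44\right) = 1408$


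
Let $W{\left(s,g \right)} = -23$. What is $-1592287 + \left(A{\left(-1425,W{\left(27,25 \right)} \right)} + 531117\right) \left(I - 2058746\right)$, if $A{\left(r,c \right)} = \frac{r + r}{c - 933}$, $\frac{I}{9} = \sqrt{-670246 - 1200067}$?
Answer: $-1093442729044 + \frac{2284878159 i \sqrt{1870313}}{478} \approx -1.0934 \cdot 10^{12} + 6.5372 \cdot 10^{9} i$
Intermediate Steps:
$I = 9 i \sqrt{1870313}$ ($I = 9 \sqrt{-670246 - 1200067} = 9 \sqrt{-1870313} = 9 i \sqrt{1870313} \approx 12308.0 i$)
$A{\left(r,c \right)} = \frac{2 r}{-933 + c}$
$-1592287 + \left(A{\left(-1425,W{\left(27,25 \right)} \right)} + 531117\right) \left(I - 2058746\right) = -1592287 + \left(2 \left(-1425\right) \frac{1}{-933 - 23} + 531117\right) \left(9 i \sqrt{1870313} - 2058746\right) = -1592287 + \left(2 \left(-1425\right) \frac{1}{-956} + 531117\right) \left(-2058746 + 9 i \sqrt{1870313}\right) = -1592287 + \left(2 \left(-1425\right) \left(- \frac{1}{956}\right) + 531117\right) \left(-2058746 + 9 i \sqrt{1870313}\right) = -1592287 + \left(\frac{1425}{478} + 531117\right) \left(-2058746 + 9 i \sqrt{1870313}\right) = -1592287 + \frac{253875351 \left(-2058746 + 9 i \sqrt{1870313}\right)}{478} = -1592287 - \left(1093441136757 - \frac{2284878159 i \sqrt{1870313}}{478}\right) = -1093442729044 + \frac{2284878159 i \sqrt{1870313}}{478}$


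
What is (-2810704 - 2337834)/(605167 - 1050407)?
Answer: 2574269/222620 ≈ 11.564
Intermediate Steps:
(-2810704 - 2337834)/(605167 - 1050407) = -5148538/(-445240) = -5148538*(-1/445240) = 2574269/222620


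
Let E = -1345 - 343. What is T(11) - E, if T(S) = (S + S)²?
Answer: 2172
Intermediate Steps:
T(S) = 4*S² (T(S) = (2*S)² = 4*S²)
E = -1688
T(11) - E = 4*11² - 1*(-1688) = 4*121 + 1688 = 484 + 1688 = 2172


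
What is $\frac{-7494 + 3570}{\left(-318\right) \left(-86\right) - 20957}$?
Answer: $- \frac{3924}{6391} \approx -0.61399$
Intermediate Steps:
$\frac{-7494 + 3570}{\left(-318\right) \left(-86\right) - 20957} = - \frac{3924}{27348 - 20957} = - \frac{3924}{6391}$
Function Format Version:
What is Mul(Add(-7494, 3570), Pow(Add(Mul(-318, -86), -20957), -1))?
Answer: Rational(-3924, 6391) ≈ -0.61399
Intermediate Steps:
Mul(Add(-7494, 3570), Pow(Add(Mul(-318, -86), -20957), -1)) = Mul(-3924, Pow(Add(27348, -20957), -1)) = Mul(-3924, Pow(6391, -1)) = Mul(-3924, Rational(1, 6391)) = Rational(-3924, 6391)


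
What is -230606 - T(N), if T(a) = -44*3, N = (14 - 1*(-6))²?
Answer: -230474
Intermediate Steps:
N = 400 (N = (14 + 6)² = 20² = 400)
T(a) = -132
-230606 - T(N) = -230606 - 1*(-132) = -230606 + 132 = -230474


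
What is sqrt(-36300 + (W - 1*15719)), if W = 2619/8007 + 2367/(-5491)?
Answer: I*sqrt(133772614993019)/50711 ≈ 228.08*I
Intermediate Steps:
W = -89640/862087 (W = 2619*(1/8007) + 2367*(-1/5491) = 873/2669 - 2367/5491 = -89640/862087 ≈ -0.10398)
sqrt(-36300 + (W - 1*15719)) = sqrt(-36300 + (-89640/862087 - 1*15719)) = sqrt(-36300 + (-89640/862087 - 15719)) = sqrt(-36300 - 13551235193/862087) = sqrt(-44844993293/862087) = I*sqrt(133772614993019)/50711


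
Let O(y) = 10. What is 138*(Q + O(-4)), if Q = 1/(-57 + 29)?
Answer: 19251/14 ≈ 1375.1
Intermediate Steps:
Q = -1/28 (Q = 1/(-28) = -1/28 ≈ -0.035714)
138*(Q + O(-4)) = 138*(-1/28 + 10) = 138*(279/28) = 19251/14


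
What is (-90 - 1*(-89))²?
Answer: 1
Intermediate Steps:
(-90 - 1*(-89))² = (-90 + 89)² = (-1)² = 1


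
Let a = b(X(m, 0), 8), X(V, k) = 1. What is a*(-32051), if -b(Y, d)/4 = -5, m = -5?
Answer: -641020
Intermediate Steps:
b(Y, d) = 20 (b(Y, d) = -4*(-5) = 20)
a = 20
a*(-32051) = 20*(-32051) = -641020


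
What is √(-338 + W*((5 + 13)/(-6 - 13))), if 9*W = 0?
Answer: 13*I*√2 ≈ 18.385*I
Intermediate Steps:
W = 0 (W = (⅑)*0 = 0)
√(-338 + W*((5 + 13)/(-6 - 13))) = √(-338 + 0*((5 + 13)/(-6 - 13))) = √(-338 + 0*(18/(-19))) = √(-338 + 0*(18*(-1/19))) = √(-338 + 0*(-18/19)) = √(-338 + 0) = √(-338) = 13*I*√2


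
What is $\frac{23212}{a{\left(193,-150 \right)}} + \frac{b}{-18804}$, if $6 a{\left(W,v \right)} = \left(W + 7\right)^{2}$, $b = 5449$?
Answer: $\frac{75028459}{23505000} \approx 3.192$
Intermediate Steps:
$a{\left(W,v \right)} = \frac{\left(7 + W\right)^{2}}{6}$ ($a{\left(W,v \right)} = \frac{\left(W + 7\right)^{2}}{6} = \frac{\left(7 + W\right)^{2}}{6}$)
$\frac{23212}{a{\left(193,-150 \right)}} + \frac{b}{-18804} = \frac{23212}{\frac{1}{6} \left(7 + 193\right)^{2}} + \frac{5449}{-18804} = \frac{23212}{\frac{1}{6} \cdot 200^{2}} + 5449 \left(- \frac{1}{18804}\right) = \frac{23212}{\frac{1}{6} \cdot 40000} - \frac{5449}{18804} = \frac{23212}{\frac{20000}{3}} - \frac{5449}{18804} = 23212 \cdot \frac{3}{20000} - \frac{5449}{18804} = \frac{17409}{5000} - \frac{5449}{18804} = \frac{75028459}{23505000}$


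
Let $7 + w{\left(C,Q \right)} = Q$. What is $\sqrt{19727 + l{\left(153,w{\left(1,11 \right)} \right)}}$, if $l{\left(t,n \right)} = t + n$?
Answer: $2 \sqrt{4971} \approx 141.01$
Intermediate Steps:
$w{\left(C,Q \right)} = -7 + Q$
$l{\left(t,n \right)} = n + t$
$\sqrt{19727 + l{\left(153,w{\left(1,11 \right)} \right)}} = \sqrt{19727 + \left(\left(-7 + 11\right) + 153\right)} = \sqrt{19727 + \left(4 + 153\right)} = \sqrt{19727 + 157} = \sqrt{19884} = 2 \sqrt{4971}$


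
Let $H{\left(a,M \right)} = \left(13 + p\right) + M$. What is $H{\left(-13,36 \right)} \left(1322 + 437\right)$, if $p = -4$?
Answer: $79155$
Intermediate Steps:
$H{\left(a,M \right)} = 9 + M$ ($H{\left(a,M \right)} = \left(13 - 4\right) + M = 9 + M$)
$H{\left(-13,36 \right)} \left(1322 + 437\right) = \left(9 + 36\right) \left(1322 + 437\right) = 45 \cdot 1759 = 79155$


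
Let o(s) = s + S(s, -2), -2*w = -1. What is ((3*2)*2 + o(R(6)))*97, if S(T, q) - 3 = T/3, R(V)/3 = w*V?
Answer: 2619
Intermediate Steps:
w = 1/2 (w = -1/2*(-1) = 1/2 ≈ 0.50000)
R(V) = 3*V/2 (R(V) = 3*(V/2) = 3*V/2)
S(T, q) = 3 + T/3
o(s) = 3 + 4*s/3 (o(s) = s + (3 + s/3) = 3 + 4*s/3)
((3*2)*2 + o(R(6)))*97 = ((3*2)*2 + (3 + 4*((3/2)*6)/3))*97 = (6*2 + (3 + (4/3)*9))*97 = (12 + (3 + 12))*97 = (12 + 15)*97 = 27*97 = 2619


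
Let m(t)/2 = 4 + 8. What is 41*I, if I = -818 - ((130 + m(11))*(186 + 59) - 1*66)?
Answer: -1577762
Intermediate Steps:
m(t) = 24 (m(t) = 2*(4 + 8) = 2*12 = 24)
I = -38482 (I = -818 - ((130 + 24)*(186 + 59) - 1*66) = -818 - (154*245 - 66) = -818 - (37730 - 66) = -818 - 1*37664 = -818 - 37664 = -38482)
41*I = 41*(-38482) = -1577762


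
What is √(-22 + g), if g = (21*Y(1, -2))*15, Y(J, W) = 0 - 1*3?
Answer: I*√967 ≈ 31.097*I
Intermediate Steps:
Y(J, W) = -3 (Y(J, W) = 0 - 3 = -3)
g = -945 (g = (21*(-3))*15 = -63*15 = -945)
√(-22 + g) = √(-22 - 945) = √(-967) = I*√967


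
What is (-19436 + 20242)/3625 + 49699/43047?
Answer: 214854757/156045375 ≈ 1.3769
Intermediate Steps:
(-19436 + 20242)/3625 + 49699/43047 = 806*(1/3625) + 49699*(1/43047) = 806/3625 + 49699/43047 = 214854757/156045375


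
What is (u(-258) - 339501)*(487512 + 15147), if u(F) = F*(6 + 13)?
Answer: -173117267577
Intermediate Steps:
u(F) = 19*F (u(F) = F*19 = 19*F)
(u(-258) - 339501)*(487512 + 15147) = (19*(-258) - 339501)*(487512 + 15147) = (-4902 - 339501)*502659 = -344403*502659 = -173117267577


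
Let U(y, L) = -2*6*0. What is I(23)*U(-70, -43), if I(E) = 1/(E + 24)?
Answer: 0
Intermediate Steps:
U(y, L) = 0 (U(y, L) = -12*0 = 0)
I(E) = 1/(24 + E)
I(23)*U(-70, -43) = 0/(24 + 23) = 0/47 = (1/47)*0 = 0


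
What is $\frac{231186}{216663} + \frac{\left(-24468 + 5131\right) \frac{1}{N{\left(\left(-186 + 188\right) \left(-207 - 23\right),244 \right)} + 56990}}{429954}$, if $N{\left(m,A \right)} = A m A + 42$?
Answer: $\frac{905512399561027621}{848628518697122352} \approx 1.067$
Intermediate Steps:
$N{\left(m,A \right)} = 42 + m A^{2}$ ($N{\left(m,A \right)} = m A^{2} + 42 = 42 + m A^{2}$)
$\frac{231186}{216663} + \frac{\left(-24468 + 5131\right) \frac{1}{N{\left(\left(-186 + 188\right) \left(-207 - 23\right),244 \right)} + 56990}}{429954} = \frac{231186}{216663} + \frac{\left(-24468 + 5131\right) \frac{1}{\left(42 + \left(-186 + 188\right) \left(-207 - 23\right) 244^{2}\right) + 56990}}{429954} = 231186 \cdot \frac{1}{216663} + - \frac{19337}{\left(42 + 2 \left(-230\right) 59536\right) + 56990} \cdot \frac{1}{429954} = \frac{77062}{72221} + - \frac{19337}{\left(42 - 27386560\right) + 56990} \cdot \frac{1}{429954} = \frac{77062}{72221} + - \frac{19337}{-27386518 + 56990} \cdot \frac{1}{429954} = \frac{77062}{72221} + - \frac{19337}{-27329528} \cdot \frac{1}{429954} = \frac{77062}{72221} + \left(-19337\right) \left(- \frac{1}{27329528}\right) \frac{1}{429954} = \frac{77062}{72221} + \frac{19337}{27329528} \cdot \frac{1}{429954} = \frac{77062}{72221} + \frac{19337}{11750439881712} = \frac{905512399561027621}{848628518697122352}$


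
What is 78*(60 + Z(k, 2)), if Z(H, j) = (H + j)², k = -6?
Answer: 5928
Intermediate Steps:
78*(60 + Z(k, 2)) = 78*(60 + (-6 + 2)²) = 78*(60 + (-4)²) = 78*(60 + 16) = 78*76 = 5928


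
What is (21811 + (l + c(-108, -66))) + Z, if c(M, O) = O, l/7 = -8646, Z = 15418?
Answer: -23359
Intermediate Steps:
l = -60522 (l = 7*(-8646) = -60522)
(21811 + (l + c(-108, -66))) + Z = (21811 + (-60522 - 66)) + 15418 = (21811 - 60588) + 15418 = -38777 + 15418 = -23359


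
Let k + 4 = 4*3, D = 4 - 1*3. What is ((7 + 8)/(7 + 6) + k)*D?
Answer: 119/13 ≈ 9.1538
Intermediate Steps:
D = 1 (D = 4 - 3 = 1)
k = 8 (k = -4 + 4*3 = -4 + 12 = 8)
((7 + 8)/(7 + 6) + k)*D = ((7 + 8)/(7 + 6) + 8)*1 = (15/13 + 8)*1 = (119/13)*1 = 119/13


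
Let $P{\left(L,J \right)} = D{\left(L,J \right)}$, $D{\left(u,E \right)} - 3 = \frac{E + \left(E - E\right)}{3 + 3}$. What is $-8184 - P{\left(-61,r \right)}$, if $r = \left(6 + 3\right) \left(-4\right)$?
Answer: $-8181$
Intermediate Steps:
$r = -36$ ($r = 9 \left(-4\right) = -36$)
$D{\left(u,E \right)} = 3 + \frac{E}{6}$ ($D{\left(u,E \right)} = 3 + \frac{E + \left(E - E\right)}{3 + 3} = 3 + \frac{E + 0}{6} = 3 + E \frac{1}{6} = 3 + \frac{E}{6}$)
$P{\left(L,J \right)} = 3 + \frac{J}{6}$
$-8184 - P{\left(-61,r \right)} = -8184 - \left(3 + \frac{1}{6} \left(-36\right)\right) = -8184 - \left(3 - 6\right) = -8184 - -3 = -8184 + 3 = -8181$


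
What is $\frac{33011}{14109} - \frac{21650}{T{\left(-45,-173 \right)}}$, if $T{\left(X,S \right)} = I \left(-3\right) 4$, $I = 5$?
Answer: $\frac{10248017}{28218} \approx 363.17$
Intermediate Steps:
$T{\left(X,S \right)} = -60$ ($T{\left(X,S \right)} = 5 \left(-3\right) 4 = \left(-15\right) 4 = -60$)
$\frac{33011}{14109} - \frac{21650}{T{\left(-45,-173 \right)}} = \frac{33011}{14109} - \frac{21650}{-60} = 33011 \cdot \frac{1}{14109} - - \frac{2165}{6} = \frac{33011}{14109} + \frac{2165}{6} = \frac{10248017}{28218}$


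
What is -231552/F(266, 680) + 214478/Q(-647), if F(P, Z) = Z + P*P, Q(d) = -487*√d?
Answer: -19296/5953 + 214478*I*√647/315089 ≈ -3.2414 + 17.314*I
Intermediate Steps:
F(P, Z) = Z + P²
-231552/F(266, 680) + 214478/Q(-647) = -231552/(680 + 266²) + 214478/((-487*I*√647)) = -231552/(680 + 70756) + 214478/((-487*I*√647)) = -231552/71436 + 214478/((-487*I*√647)) = -231552*1/71436 + 214478*(I*√647/315089) = -19296/5953 + 214478*I*√647/315089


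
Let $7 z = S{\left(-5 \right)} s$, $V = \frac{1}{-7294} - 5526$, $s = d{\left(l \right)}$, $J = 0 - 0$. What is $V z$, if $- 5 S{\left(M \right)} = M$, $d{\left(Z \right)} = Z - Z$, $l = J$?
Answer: $0$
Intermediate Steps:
$J = 0$ ($J = 0 + 0 = 0$)
$l = 0$
$d{\left(Z \right)} = 0$
$S{\left(M \right)} = - \frac{M}{5}$
$s = 0$
$V = - \frac{40306645}{7294}$ ($V = - \frac{1}{7294} - 5526 = - \frac{40306645}{7294} \approx -5526.0$)
$z = 0$ ($z = \frac{\left(- \frac{1}{5}\right) \left(-5\right) 0}{7} = \frac{1 \cdot 0}{7} = \frac{1}{7} \cdot 0 = 0$)
$V z = \left(- \frac{40306645}{7294}\right) 0 = 0$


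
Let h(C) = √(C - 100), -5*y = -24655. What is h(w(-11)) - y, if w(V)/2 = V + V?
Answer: -4931 + 12*I ≈ -4931.0 + 12.0*I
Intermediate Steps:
w(V) = 4*V (w(V) = 2*(V + V) = 2*(2*V) = 4*V)
y = 4931 (y = -⅕*(-24655) = 4931)
h(C) = √(-100 + C)
h(w(-11)) - y = √(-100 + 4*(-11)) - 1*4931 = √(-100 - 44) - 4931 = √(-144) - 4931 = 12*I - 4931 = -4931 + 12*I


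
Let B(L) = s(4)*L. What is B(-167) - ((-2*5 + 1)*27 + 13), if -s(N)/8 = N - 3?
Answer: 1566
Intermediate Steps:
s(N) = 24 - 8*N (s(N) = -8*(N - 3) = -8*(-3 + N) = 24 - 8*N)
B(L) = -8*L (B(L) = (24 - 8*4)*L = (24 - 32)*L = -8*L)
B(-167) - ((-2*5 + 1)*27 + 13) = -8*(-167) - ((-2*5 + 1)*27 + 13) = 1336 - ((-10 + 1)*27 + 13) = 1336 - (-9*27 + 13) = 1336 - (-243 + 13) = 1336 - 1*(-230) = 1336 + 230 = 1566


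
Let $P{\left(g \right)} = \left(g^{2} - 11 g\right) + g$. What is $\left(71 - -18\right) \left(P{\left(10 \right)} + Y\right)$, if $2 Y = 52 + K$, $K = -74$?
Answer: $-979$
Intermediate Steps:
$P{\left(g \right)} = g^{2} - 10 g$
$Y = -11$ ($Y = \frac{52 - 74}{2} = \frac{1}{2} \left(-22\right) = -11$)
$\left(71 - -18\right) \left(P{\left(10 \right)} + Y\right) = \left(71 - -18\right) \left(10 \left(-10 + 10\right) - 11\right) = \left(71 + 18\right) \left(10 \cdot 0 - 11\right) = 89 \left(0 - 11\right) = 89 \left(-11\right) = -979$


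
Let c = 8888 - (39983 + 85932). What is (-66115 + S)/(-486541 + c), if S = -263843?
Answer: 164979/301784 ≈ 0.54668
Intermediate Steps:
c = -117027 (c = 8888 - 1*125915 = 8888 - 125915 = -117027)
(-66115 + S)/(-486541 + c) = (-66115 - 263843)/(-486541 - 117027) = -329958/(-603568) = -329958*(-1/603568) = 164979/301784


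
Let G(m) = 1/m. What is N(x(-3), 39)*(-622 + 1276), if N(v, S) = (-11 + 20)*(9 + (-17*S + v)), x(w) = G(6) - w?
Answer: -3830805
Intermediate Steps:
G(m) = 1/m
x(w) = ⅙ - w (x(w) = 1/6 - w = ⅙ - w)
N(v, S) = 81 - 153*S + 9*v (N(v, S) = 9*(9 + (v - 17*S)) = 9*(9 + v - 17*S) = 81 - 153*S + 9*v)
N(x(-3), 39)*(-622 + 1276) = (81 - 153*39 + 9*(⅙ - 1*(-3)))*(-622 + 1276) = (81 - 5967 + 9*(⅙ + 3))*654 = (81 - 5967 + 9*(19/6))*654 = (81 - 5967 + 57/2)*654 = -11715/2*654 = -3830805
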